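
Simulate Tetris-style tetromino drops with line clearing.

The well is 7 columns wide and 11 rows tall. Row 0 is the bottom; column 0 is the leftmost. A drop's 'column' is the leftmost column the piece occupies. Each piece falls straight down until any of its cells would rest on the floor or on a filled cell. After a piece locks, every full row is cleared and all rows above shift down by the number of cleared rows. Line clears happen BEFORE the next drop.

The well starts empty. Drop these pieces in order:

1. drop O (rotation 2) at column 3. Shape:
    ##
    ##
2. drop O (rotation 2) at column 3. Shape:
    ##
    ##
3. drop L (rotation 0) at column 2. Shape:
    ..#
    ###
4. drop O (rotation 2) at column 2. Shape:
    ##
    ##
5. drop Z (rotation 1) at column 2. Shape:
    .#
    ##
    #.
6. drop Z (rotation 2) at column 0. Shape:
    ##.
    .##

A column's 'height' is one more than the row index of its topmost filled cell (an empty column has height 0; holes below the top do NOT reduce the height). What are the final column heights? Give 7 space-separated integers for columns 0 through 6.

Answer: 11 11 10 10 6 0 0

Derivation:
Drop 1: O rot2 at col 3 lands with bottom-row=0; cleared 0 line(s) (total 0); column heights now [0 0 0 2 2 0 0], max=2
Drop 2: O rot2 at col 3 lands with bottom-row=2; cleared 0 line(s) (total 0); column heights now [0 0 0 4 4 0 0], max=4
Drop 3: L rot0 at col 2 lands with bottom-row=4; cleared 0 line(s) (total 0); column heights now [0 0 5 5 6 0 0], max=6
Drop 4: O rot2 at col 2 lands with bottom-row=5; cleared 0 line(s) (total 0); column heights now [0 0 7 7 6 0 0], max=7
Drop 5: Z rot1 at col 2 lands with bottom-row=7; cleared 0 line(s) (total 0); column heights now [0 0 9 10 6 0 0], max=10
Drop 6: Z rot2 at col 0 lands with bottom-row=9; cleared 0 line(s) (total 0); column heights now [11 11 10 10 6 0 0], max=11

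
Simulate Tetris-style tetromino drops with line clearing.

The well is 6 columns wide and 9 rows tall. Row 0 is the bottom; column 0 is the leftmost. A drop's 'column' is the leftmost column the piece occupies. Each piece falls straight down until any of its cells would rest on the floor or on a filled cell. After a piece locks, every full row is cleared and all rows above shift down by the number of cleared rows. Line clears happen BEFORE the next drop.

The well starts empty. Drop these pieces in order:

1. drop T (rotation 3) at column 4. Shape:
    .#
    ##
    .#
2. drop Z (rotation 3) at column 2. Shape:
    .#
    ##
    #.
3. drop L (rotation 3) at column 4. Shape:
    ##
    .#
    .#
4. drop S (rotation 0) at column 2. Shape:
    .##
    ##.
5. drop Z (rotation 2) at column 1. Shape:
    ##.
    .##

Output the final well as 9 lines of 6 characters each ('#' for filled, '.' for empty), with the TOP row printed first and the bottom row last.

Drop 1: T rot3 at col 4 lands with bottom-row=0; cleared 0 line(s) (total 0); column heights now [0 0 0 0 2 3], max=3
Drop 2: Z rot3 at col 2 lands with bottom-row=0; cleared 0 line(s) (total 0); column heights now [0 0 2 3 2 3], max=3
Drop 3: L rot3 at col 4 lands with bottom-row=3; cleared 0 line(s) (total 0); column heights now [0 0 2 3 6 6], max=6
Drop 4: S rot0 at col 2 lands with bottom-row=5; cleared 0 line(s) (total 0); column heights now [0 0 6 7 7 6], max=7
Drop 5: Z rot2 at col 1 lands with bottom-row=7; cleared 0 line(s) (total 0); column heights now [0 9 9 8 7 6], max=9

Answer: .##...
..##..
...##.
..####
.....#
.....#
...#.#
..####
..#..#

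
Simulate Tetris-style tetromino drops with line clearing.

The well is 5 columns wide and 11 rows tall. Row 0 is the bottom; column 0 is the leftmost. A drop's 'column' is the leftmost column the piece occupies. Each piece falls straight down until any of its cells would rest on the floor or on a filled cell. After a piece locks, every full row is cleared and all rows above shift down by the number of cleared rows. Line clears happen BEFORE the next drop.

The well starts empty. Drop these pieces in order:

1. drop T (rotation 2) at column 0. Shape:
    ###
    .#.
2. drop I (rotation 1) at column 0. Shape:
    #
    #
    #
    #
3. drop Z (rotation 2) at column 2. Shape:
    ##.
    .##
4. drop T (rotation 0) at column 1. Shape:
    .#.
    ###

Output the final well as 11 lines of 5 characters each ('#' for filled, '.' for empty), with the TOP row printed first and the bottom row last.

Answer: .....
.....
.....
.....
.....
.....
#....
#.#..
####.
#.##.
.#...

Derivation:
Drop 1: T rot2 at col 0 lands with bottom-row=0; cleared 0 line(s) (total 0); column heights now [2 2 2 0 0], max=2
Drop 2: I rot1 at col 0 lands with bottom-row=2; cleared 0 line(s) (total 0); column heights now [6 2 2 0 0], max=6
Drop 3: Z rot2 at col 2 lands with bottom-row=1; cleared 1 line(s) (total 1); column heights now [5 1 2 2 0], max=5
Drop 4: T rot0 at col 1 lands with bottom-row=2; cleared 0 line(s) (total 1); column heights now [5 3 4 3 0], max=5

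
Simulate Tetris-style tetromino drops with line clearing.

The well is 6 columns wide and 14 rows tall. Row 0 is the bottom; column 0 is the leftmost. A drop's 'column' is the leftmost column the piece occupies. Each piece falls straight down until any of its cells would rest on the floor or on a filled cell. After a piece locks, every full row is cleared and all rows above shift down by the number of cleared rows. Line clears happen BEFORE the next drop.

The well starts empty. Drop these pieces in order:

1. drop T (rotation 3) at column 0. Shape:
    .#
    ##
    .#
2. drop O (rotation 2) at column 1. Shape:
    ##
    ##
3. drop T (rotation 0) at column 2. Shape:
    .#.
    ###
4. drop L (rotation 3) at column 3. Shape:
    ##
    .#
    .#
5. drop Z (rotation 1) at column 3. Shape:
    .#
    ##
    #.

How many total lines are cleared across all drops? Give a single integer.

Drop 1: T rot3 at col 0 lands with bottom-row=0; cleared 0 line(s) (total 0); column heights now [2 3 0 0 0 0], max=3
Drop 2: O rot2 at col 1 lands with bottom-row=3; cleared 0 line(s) (total 0); column heights now [2 5 5 0 0 0], max=5
Drop 3: T rot0 at col 2 lands with bottom-row=5; cleared 0 line(s) (total 0); column heights now [2 5 6 7 6 0], max=7
Drop 4: L rot3 at col 3 lands with bottom-row=6; cleared 0 line(s) (total 0); column heights now [2 5 6 9 9 0], max=9
Drop 5: Z rot1 at col 3 lands with bottom-row=9; cleared 0 line(s) (total 0); column heights now [2 5 6 11 12 0], max=12

Answer: 0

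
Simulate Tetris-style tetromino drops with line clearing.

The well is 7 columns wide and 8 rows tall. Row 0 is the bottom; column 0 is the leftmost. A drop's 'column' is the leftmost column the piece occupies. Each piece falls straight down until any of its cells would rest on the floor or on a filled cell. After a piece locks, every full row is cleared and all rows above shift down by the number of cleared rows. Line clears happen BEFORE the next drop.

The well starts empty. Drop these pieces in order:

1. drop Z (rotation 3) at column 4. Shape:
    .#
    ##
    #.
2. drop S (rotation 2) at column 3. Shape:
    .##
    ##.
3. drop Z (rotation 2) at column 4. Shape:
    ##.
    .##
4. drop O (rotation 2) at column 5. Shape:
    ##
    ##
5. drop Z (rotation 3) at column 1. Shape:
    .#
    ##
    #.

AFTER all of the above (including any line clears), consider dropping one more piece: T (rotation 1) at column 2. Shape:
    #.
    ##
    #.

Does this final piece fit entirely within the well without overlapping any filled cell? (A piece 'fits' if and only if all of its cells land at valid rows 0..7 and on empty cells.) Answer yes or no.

Drop 1: Z rot3 at col 4 lands with bottom-row=0; cleared 0 line(s) (total 0); column heights now [0 0 0 0 2 3 0], max=3
Drop 2: S rot2 at col 3 lands with bottom-row=2; cleared 0 line(s) (total 0); column heights now [0 0 0 3 4 4 0], max=4
Drop 3: Z rot2 at col 4 lands with bottom-row=4; cleared 0 line(s) (total 0); column heights now [0 0 0 3 6 6 5], max=6
Drop 4: O rot2 at col 5 lands with bottom-row=6; cleared 0 line(s) (total 0); column heights now [0 0 0 3 6 8 8], max=8
Drop 5: Z rot3 at col 1 lands with bottom-row=0; cleared 0 line(s) (total 0); column heights now [0 2 3 3 6 8 8], max=8
Test piece T rot1 at col 2 (width 2): heights before test = [0 2 3 3 6 8 8]; fits = True

Answer: yes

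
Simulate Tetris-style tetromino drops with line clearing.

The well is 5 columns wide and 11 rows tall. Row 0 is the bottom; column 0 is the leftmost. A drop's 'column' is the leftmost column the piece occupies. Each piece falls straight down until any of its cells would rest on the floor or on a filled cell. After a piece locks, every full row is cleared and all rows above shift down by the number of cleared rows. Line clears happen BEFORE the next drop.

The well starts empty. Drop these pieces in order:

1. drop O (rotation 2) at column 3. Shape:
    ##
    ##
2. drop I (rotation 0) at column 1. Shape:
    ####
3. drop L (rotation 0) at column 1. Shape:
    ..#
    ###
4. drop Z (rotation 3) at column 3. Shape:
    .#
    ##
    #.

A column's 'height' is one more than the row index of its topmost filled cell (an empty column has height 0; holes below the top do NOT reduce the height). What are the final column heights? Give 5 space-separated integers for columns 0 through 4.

Answer: 0 4 4 7 8

Derivation:
Drop 1: O rot2 at col 3 lands with bottom-row=0; cleared 0 line(s) (total 0); column heights now [0 0 0 2 2], max=2
Drop 2: I rot0 at col 1 lands with bottom-row=2; cleared 0 line(s) (total 0); column heights now [0 3 3 3 3], max=3
Drop 3: L rot0 at col 1 lands with bottom-row=3; cleared 0 line(s) (total 0); column heights now [0 4 4 5 3], max=5
Drop 4: Z rot3 at col 3 lands with bottom-row=5; cleared 0 line(s) (total 0); column heights now [0 4 4 7 8], max=8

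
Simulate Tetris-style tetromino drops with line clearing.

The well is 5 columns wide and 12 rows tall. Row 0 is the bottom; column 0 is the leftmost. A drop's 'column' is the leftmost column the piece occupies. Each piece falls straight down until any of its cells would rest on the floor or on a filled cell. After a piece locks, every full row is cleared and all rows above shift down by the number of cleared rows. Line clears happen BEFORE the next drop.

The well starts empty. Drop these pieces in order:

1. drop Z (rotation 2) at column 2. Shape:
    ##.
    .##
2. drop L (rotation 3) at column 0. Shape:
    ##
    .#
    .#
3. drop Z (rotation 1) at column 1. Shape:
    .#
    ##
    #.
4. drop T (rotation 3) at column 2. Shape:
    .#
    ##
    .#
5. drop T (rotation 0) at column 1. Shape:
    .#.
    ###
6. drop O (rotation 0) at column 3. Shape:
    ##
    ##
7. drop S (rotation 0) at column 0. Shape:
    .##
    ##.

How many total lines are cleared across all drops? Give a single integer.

Drop 1: Z rot2 at col 2 lands with bottom-row=0; cleared 0 line(s) (total 0); column heights now [0 0 2 2 1], max=2
Drop 2: L rot3 at col 0 lands with bottom-row=0; cleared 0 line(s) (total 0); column heights now [3 3 2 2 1], max=3
Drop 3: Z rot1 at col 1 lands with bottom-row=3; cleared 0 line(s) (total 0); column heights now [3 5 6 2 1], max=6
Drop 4: T rot3 at col 2 lands with bottom-row=5; cleared 0 line(s) (total 0); column heights now [3 5 7 8 1], max=8
Drop 5: T rot0 at col 1 lands with bottom-row=8; cleared 0 line(s) (total 0); column heights now [3 9 10 9 1], max=10
Drop 6: O rot0 at col 3 lands with bottom-row=9; cleared 0 line(s) (total 0); column heights now [3 9 10 11 11], max=11
Drop 7: S rot0 at col 0 lands with bottom-row=9; cleared 1 line(s) (total 1); column heights now [3 10 10 10 10], max=10

Answer: 1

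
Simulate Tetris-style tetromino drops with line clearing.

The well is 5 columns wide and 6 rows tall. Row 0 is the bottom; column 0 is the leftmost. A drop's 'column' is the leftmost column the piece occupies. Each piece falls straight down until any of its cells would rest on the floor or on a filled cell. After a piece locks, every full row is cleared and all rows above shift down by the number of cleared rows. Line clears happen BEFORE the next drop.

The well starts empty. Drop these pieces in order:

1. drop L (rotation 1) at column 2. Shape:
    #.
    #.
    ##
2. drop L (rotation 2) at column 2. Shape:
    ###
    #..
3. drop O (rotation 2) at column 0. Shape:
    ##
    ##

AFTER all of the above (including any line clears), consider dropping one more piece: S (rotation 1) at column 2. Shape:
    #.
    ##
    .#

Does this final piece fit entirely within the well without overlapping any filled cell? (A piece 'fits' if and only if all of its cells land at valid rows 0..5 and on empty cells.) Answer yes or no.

Drop 1: L rot1 at col 2 lands with bottom-row=0; cleared 0 line(s) (total 0); column heights now [0 0 3 1 0], max=3
Drop 2: L rot2 at col 2 lands with bottom-row=3; cleared 0 line(s) (total 0); column heights now [0 0 5 5 5], max=5
Drop 3: O rot2 at col 0 lands with bottom-row=0; cleared 0 line(s) (total 0); column heights now [2 2 5 5 5], max=5
Test piece S rot1 at col 2 (width 2): heights before test = [2 2 5 5 5]; fits = False

Answer: no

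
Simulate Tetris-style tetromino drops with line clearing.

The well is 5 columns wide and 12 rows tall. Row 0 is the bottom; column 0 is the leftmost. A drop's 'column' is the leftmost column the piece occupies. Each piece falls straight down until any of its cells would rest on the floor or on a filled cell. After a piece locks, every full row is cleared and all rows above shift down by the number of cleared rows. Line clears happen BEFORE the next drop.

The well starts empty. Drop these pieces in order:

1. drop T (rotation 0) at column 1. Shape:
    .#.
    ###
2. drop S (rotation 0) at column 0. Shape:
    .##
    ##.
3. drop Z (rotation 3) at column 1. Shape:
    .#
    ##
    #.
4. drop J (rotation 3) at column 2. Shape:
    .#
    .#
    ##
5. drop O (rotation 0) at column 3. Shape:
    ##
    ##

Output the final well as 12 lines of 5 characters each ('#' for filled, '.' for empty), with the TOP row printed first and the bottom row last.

Answer: .....
...##
...##
...#.
...#.
..##.
..#..
.##..
.#...
.##..
###..
.###.

Derivation:
Drop 1: T rot0 at col 1 lands with bottom-row=0; cleared 0 line(s) (total 0); column heights now [0 1 2 1 0], max=2
Drop 2: S rot0 at col 0 lands with bottom-row=1; cleared 0 line(s) (total 0); column heights now [2 3 3 1 0], max=3
Drop 3: Z rot3 at col 1 lands with bottom-row=3; cleared 0 line(s) (total 0); column heights now [2 5 6 1 0], max=6
Drop 4: J rot3 at col 2 lands with bottom-row=6; cleared 0 line(s) (total 0); column heights now [2 5 7 9 0], max=9
Drop 5: O rot0 at col 3 lands with bottom-row=9; cleared 0 line(s) (total 0); column heights now [2 5 7 11 11], max=11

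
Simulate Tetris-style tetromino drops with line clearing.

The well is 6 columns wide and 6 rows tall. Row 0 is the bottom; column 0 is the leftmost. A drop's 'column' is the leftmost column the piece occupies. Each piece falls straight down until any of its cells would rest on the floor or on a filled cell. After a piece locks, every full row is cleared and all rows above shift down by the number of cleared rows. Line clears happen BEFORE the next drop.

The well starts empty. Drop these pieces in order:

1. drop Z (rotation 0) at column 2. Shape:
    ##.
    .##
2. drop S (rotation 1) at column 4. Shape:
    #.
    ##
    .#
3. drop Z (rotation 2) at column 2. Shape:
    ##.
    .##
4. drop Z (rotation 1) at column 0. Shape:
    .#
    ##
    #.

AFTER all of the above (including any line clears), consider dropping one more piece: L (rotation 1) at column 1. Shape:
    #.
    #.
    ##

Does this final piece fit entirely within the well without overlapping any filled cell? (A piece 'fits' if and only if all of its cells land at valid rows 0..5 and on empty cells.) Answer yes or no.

Drop 1: Z rot0 at col 2 lands with bottom-row=0; cleared 0 line(s) (total 0); column heights now [0 0 2 2 1 0], max=2
Drop 2: S rot1 at col 4 lands with bottom-row=0; cleared 0 line(s) (total 0); column heights now [0 0 2 2 3 2], max=3
Drop 3: Z rot2 at col 2 lands with bottom-row=3; cleared 0 line(s) (total 0); column heights now [0 0 5 5 4 2], max=5
Drop 4: Z rot1 at col 0 lands with bottom-row=0; cleared 1 line(s) (total 1); column heights now [1 2 4 4 3 1], max=4
Test piece L rot1 at col 1 (width 2): heights before test = [1 2 4 4 3 1]; fits = False

Answer: no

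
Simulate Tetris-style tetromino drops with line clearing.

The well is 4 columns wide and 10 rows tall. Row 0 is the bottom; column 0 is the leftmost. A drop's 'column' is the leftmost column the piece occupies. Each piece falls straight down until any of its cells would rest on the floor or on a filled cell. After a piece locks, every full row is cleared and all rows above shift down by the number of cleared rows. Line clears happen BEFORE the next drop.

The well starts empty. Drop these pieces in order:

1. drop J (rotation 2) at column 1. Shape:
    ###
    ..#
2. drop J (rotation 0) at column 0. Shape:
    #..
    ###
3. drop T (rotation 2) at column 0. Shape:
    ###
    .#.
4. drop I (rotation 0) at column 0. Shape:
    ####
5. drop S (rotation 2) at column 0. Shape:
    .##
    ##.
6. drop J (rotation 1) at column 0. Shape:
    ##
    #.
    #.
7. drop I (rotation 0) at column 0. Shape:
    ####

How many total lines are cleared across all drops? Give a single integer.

Drop 1: J rot2 at col 1 lands with bottom-row=0; cleared 0 line(s) (total 0); column heights now [0 2 2 2], max=2
Drop 2: J rot0 at col 0 lands with bottom-row=2; cleared 0 line(s) (total 0); column heights now [4 3 3 2], max=4
Drop 3: T rot2 at col 0 lands with bottom-row=3; cleared 0 line(s) (total 0); column heights now [5 5 5 2], max=5
Drop 4: I rot0 at col 0 lands with bottom-row=5; cleared 1 line(s) (total 1); column heights now [5 5 5 2], max=5
Drop 5: S rot2 at col 0 lands with bottom-row=5; cleared 0 line(s) (total 1); column heights now [6 7 7 2], max=7
Drop 6: J rot1 at col 0 lands with bottom-row=6; cleared 0 line(s) (total 1); column heights now [9 9 7 2], max=9
Drop 7: I rot0 at col 0 lands with bottom-row=9; cleared 1 line(s) (total 2); column heights now [9 9 7 2], max=9

Answer: 2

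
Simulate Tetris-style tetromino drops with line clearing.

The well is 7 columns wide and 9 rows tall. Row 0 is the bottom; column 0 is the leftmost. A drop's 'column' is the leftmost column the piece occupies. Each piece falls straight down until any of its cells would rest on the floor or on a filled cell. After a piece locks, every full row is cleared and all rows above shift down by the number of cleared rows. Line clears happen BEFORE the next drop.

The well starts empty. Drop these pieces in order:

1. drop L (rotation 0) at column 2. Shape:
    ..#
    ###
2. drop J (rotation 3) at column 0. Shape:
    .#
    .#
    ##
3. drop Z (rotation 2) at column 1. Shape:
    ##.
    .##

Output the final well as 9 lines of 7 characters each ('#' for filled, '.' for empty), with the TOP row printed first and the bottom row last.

Answer: .......
.......
.......
.......
.......
.##....
.###...
.#..#..
#####..

Derivation:
Drop 1: L rot0 at col 2 lands with bottom-row=0; cleared 0 line(s) (total 0); column heights now [0 0 1 1 2 0 0], max=2
Drop 2: J rot3 at col 0 lands with bottom-row=0; cleared 0 line(s) (total 0); column heights now [1 3 1 1 2 0 0], max=3
Drop 3: Z rot2 at col 1 lands with bottom-row=2; cleared 0 line(s) (total 0); column heights now [1 4 4 3 2 0 0], max=4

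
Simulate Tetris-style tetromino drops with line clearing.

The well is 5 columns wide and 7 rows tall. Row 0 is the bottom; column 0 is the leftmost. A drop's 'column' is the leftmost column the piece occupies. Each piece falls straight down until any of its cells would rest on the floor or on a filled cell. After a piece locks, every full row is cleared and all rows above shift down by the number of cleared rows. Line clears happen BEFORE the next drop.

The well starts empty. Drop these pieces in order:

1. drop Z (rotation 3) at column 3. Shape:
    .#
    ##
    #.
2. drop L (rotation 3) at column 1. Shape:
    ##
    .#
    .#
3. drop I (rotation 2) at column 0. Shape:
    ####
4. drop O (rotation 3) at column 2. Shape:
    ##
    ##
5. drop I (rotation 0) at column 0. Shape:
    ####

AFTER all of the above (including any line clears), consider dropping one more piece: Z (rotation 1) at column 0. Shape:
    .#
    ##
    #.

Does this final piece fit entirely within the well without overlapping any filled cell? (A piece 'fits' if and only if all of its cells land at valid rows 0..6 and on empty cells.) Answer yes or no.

Drop 1: Z rot3 at col 3 lands with bottom-row=0; cleared 0 line(s) (total 0); column heights now [0 0 0 2 3], max=3
Drop 2: L rot3 at col 1 lands with bottom-row=0; cleared 0 line(s) (total 0); column heights now [0 3 3 2 3], max=3
Drop 3: I rot2 at col 0 lands with bottom-row=3; cleared 0 line(s) (total 0); column heights now [4 4 4 4 3], max=4
Drop 4: O rot3 at col 2 lands with bottom-row=4; cleared 0 line(s) (total 0); column heights now [4 4 6 6 3], max=6
Drop 5: I rot0 at col 0 lands with bottom-row=6; cleared 0 line(s) (total 0); column heights now [7 7 7 7 3], max=7
Test piece Z rot1 at col 0 (width 2): heights before test = [7 7 7 7 3]; fits = False

Answer: no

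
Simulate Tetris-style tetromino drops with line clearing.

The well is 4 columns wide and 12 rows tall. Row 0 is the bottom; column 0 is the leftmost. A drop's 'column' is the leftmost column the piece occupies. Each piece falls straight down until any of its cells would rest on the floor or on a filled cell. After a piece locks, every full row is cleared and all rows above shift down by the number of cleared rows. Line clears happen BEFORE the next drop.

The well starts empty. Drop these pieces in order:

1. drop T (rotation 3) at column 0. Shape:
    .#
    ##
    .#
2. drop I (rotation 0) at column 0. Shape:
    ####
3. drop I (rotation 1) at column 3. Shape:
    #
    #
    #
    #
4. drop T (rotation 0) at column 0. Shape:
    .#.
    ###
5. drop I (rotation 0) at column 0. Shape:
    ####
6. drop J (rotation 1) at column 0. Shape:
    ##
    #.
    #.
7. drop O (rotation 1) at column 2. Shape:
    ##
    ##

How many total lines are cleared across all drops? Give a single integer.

Answer: 5

Derivation:
Drop 1: T rot3 at col 0 lands with bottom-row=0; cleared 0 line(s) (total 0); column heights now [2 3 0 0], max=3
Drop 2: I rot0 at col 0 lands with bottom-row=3; cleared 1 line(s) (total 1); column heights now [2 3 0 0], max=3
Drop 3: I rot1 at col 3 lands with bottom-row=0; cleared 0 line(s) (total 1); column heights now [2 3 0 4], max=4
Drop 4: T rot0 at col 0 lands with bottom-row=3; cleared 1 line(s) (total 2); column heights now [2 4 0 3], max=4
Drop 5: I rot0 at col 0 lands with bottom-row=4; cleared 1 line(s) (total 3); column heights now [2 4 0 3], max=4
Drop 6: J rot1 at col 0 lands with bottom-row=2; cleared 0 line(s) (total 3); column heights now [5 5 0 3], max=5
Drop 7: O rot1 at col 2 lands with bottom-row=3; cleared 2 line(s) (total 5); column heights now [3 3 0 3], max=3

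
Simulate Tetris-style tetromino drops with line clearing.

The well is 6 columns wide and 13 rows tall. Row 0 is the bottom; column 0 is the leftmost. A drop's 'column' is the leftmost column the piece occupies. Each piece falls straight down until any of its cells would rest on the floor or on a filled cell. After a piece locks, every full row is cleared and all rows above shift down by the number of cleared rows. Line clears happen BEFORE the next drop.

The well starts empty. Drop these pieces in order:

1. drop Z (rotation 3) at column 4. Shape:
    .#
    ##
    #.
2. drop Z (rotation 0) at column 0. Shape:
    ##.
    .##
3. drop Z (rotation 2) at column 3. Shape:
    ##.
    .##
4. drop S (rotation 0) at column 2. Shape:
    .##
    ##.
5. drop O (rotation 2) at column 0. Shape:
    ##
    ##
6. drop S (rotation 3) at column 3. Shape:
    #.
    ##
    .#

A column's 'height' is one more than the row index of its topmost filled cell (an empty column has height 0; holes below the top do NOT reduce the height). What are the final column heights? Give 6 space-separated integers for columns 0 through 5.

Answer: 4 4 6 10 9 4

Derivation:
Drop 1: Z rot3 at col 4 lands with bottom-row=0; cleared 0 line(s) (total 0); column heights now [0 0 0 0 2 3], max=3
Drop 2: Z rot0 at col 0 lands with bottom-row=0; cleared 0 line(s) (total 0); column heights now [2 2 1 0 2 3], max=3
Drop 3: Z rot2 at col 3 lands with bottom-row=3; cleared 0 line(s) (total 0); column heights now [2 2 1 5 5 4], max=5
Drop 4: S rot0 at col 2 lands with bottom-row=5; cleared 0 line(s) (total 0); column heights now [2 2 6 7 7 4], max=7
Drop 5: O rot2 at col 0 lands with bottom-row=2; cleared 0 line(s) (total 0); column heights now [4 4 6 7 7 4], max=7
Drop 6: S rot3 at col 3 lands with bottom-row=7; cleared 0 line(s) (total 0); column heights now [4 4 6 10 9 4], max=10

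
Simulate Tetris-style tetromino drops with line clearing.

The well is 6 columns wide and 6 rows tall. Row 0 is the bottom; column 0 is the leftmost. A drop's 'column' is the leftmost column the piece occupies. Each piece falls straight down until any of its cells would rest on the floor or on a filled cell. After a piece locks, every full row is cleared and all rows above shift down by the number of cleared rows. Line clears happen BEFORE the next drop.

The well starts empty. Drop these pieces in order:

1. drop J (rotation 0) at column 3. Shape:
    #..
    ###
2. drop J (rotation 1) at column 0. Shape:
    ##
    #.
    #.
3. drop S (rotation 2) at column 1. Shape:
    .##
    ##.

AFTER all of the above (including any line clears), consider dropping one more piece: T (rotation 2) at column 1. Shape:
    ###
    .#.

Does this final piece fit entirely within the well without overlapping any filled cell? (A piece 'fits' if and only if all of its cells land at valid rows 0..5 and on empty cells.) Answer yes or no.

Answer: no

Derivation:
Drop 1: J rot0 at col 3 lands with bottom-row=0; cleared 0 line(s) (total 0); column heights now [0 0 0 2 1 1], max=2
Drop 2: J rot1 at col 0 lands with bottom-row=0; cleared 0 line(s) (total 0); column heights now [3 3 0 2 1 1], max=3
Drop 3: S rot2 at col 1 lands with bottom-row=3; cleared 0 line(s) (total 0); column heights now [3 4 5 5 1 1], max=5
Test piece T rot2 at col 1 (width 3): heights before test = [3 4 5 5 1 1]; fits = False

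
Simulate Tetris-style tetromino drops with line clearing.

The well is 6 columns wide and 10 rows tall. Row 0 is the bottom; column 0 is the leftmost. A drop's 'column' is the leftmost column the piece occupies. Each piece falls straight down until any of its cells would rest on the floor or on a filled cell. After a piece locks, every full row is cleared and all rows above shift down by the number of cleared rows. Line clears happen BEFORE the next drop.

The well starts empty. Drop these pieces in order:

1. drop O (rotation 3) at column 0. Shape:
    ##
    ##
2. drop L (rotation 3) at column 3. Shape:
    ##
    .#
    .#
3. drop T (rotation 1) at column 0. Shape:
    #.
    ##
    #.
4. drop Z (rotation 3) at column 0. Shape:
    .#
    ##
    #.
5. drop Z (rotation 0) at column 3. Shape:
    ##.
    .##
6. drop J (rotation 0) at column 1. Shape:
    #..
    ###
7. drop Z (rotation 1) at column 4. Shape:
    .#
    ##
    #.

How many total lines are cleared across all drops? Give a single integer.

Answer: 0

Derivation:
Drop 1: O rot3 at col 0 lands with bottom-row=0; cleared 0 line(s) (total 0); column heights now [2 2 0 0 0 0], max=2
Drop 2: L rot3 at col 3 lands with bottom-row=0; cleared 0 line(s) (total 0); column heights now [2 2 0 3 3 0], max=3
Drop 3: T rot1 at col 0 lands with bottom-row=2; cleared 0 line(s) (total 0); column heights now [5 4 0 3 3 0], max=5
Drop 4: Z rot3 at col 0 lands with bottom-row=5; cleared 0 line(s) (total 0); column heights now [7 8 0 3 3 0], max=8
Drop 5: Z rot0 at col 3 lands with bottom-row=3; cleared 0 line(s) (total 0); column heights now [7 8 0 5 5 4], max=8
Drop 6: J rot0 at col 1 lands with bottom-row=8; cleared 0 line(s) (total 0); column heights now [7 10 9 9 5 4], max=10
Drop 7: Z rot1 at col 4 lands with bottom-row=5; cleared 0 line(s) (total 0); column heights now [7 10 9 9 7 8], max=10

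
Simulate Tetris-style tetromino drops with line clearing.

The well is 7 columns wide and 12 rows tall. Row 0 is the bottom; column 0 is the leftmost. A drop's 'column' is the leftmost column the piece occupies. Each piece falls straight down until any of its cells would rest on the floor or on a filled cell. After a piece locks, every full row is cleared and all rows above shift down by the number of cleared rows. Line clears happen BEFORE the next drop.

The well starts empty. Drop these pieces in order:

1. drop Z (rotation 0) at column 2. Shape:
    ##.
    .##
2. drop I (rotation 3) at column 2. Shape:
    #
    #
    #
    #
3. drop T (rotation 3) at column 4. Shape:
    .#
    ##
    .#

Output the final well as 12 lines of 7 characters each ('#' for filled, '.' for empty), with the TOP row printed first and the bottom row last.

Drop 1: Z rot0 at col 2 lands with bottom-row=0; cleared 0 line(s) (total 0); column heights now [0 0 2 2 1 0 0], max=2
Drop 2: I rot3 at col 2 lands with bottom-row=2; cleared 0 line(s) (total 0); column heights now [0 0 6 2 1 0 0], max=6
Drop 3: T rot3 at col 4 lands with bottom-row=0; cleared 0 line(s) (total 0); column heights now [0 0 6 2 2 3 0], max=6

Answer: .......
.......
.......
.......
.......
.......
..#....
..#....
..#....
..#..#.
..####.
...###.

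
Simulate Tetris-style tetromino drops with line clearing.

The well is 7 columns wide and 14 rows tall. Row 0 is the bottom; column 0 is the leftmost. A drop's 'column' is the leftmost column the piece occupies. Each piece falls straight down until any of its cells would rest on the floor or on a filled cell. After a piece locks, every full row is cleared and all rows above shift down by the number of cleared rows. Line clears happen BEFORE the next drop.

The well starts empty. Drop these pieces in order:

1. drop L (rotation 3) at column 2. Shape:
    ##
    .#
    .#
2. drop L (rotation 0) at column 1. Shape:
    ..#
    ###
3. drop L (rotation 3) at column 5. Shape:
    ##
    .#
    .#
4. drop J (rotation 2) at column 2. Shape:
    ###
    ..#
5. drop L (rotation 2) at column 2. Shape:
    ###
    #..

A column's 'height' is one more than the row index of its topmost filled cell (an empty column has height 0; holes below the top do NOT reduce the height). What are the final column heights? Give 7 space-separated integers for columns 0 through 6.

Answer: 0 4 8 8 8 3 3

Derivation:
Drop 1: L rot3 at col 2 lands with bottom-row=0; cleared 0 line(s) (total 0); column heights now [0 0 3 3 0 0 0], max=3
Drop 2: L rot0 at col 1 lands with bottom-row=3; cleared 0 line(s) (total 0); column heights now [0 4 4 5 0 0 0], max=5
Drop 3: L rot3 at col 5 lands with bottom-row=0; cleared 0 line(s) (total 0); column heights now [0 4 4 5 0 3 3], max=5
Drop 4: J rot2 at col 2 lands with bottom-row=4; cleared 0 line(s) (total 0); column heights now [0 4 6 6 6 3 3], max=6
Drop 5: L rot2 at col 2 lands with bottom-row=6; cleared 0 line(s) (total 0); column heights now [0 4 8 8 8 3 3], max=8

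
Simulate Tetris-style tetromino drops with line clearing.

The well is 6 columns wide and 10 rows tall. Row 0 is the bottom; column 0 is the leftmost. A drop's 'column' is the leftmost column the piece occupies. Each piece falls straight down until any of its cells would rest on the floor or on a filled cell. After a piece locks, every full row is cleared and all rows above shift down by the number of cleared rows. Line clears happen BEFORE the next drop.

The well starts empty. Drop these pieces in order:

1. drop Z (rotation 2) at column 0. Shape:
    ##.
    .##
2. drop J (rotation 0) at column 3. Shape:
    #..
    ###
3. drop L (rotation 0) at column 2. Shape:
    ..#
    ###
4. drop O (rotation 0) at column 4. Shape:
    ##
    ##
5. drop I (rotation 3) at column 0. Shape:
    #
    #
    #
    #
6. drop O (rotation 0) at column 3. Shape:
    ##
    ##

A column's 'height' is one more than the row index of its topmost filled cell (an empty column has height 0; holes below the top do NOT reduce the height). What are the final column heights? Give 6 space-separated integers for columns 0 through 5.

Answer: 6 2 3 8 8 6

Derivation:
Drop 1: Z rot2 at col 0 lands with bottom-row=0; cleared 0 line(s) (total 0); column heights now [2 2 1 0 0 0], max=2
Drop 2: J rot0 at col 3 lands with bottom-row=0; cleared 0 line(s) (total 0); column heights now [2 2 1 2 1 1], max=2
Drop 3: L rot0 at col 2 lands with bottom-row=2; cleared 0 line(s) (total 0); column heights now [2 2 3 3 4 1], max=4
Drop 4: O rot0 at col 4 lands with bottom-row=4; cleared 0 line(s) (total 0); column heights now [2 2 3 3 6 6], max=6
Drop 5: I rot3 at col 0 lands with bottom-row=2; cleared 0 line(s) (total 0); column heights now [6 2 3 3 6 6], max=6
Drop 6: O rot0 at col 3 lands with bottom-row=6; cleared 0 line(s) (total 0); column heights now [6 2 3 8 8 6], max=8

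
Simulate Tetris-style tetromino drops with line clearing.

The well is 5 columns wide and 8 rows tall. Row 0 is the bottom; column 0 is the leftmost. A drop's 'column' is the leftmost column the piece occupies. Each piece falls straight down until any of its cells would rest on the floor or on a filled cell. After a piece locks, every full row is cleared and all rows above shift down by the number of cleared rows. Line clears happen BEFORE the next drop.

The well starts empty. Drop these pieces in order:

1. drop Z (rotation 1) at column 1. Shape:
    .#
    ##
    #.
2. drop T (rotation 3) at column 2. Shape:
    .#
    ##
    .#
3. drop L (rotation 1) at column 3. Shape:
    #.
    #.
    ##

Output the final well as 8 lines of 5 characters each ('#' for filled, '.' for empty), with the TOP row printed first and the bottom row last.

Drop 1: Z rot1 at col 1 lands with bottom-row=0; cleared 0 line(s) (total 0); column heights now [0 2 3 0 0], max=3
Drop 2: T rot3 at col 2 lands with bottom-row=2; cleared 0 line(s) (total 0); column heights now [0 2 4 5 0], max=5
Drop 3: L rot1 at col 3 lands with bottom-row=5; cleared 0 line(s) (total 0); column heights now [0 2 4 8 6], max=8

Answer: ...#.
...#.
...##
...#.
..##.
..##.
.##..
.#...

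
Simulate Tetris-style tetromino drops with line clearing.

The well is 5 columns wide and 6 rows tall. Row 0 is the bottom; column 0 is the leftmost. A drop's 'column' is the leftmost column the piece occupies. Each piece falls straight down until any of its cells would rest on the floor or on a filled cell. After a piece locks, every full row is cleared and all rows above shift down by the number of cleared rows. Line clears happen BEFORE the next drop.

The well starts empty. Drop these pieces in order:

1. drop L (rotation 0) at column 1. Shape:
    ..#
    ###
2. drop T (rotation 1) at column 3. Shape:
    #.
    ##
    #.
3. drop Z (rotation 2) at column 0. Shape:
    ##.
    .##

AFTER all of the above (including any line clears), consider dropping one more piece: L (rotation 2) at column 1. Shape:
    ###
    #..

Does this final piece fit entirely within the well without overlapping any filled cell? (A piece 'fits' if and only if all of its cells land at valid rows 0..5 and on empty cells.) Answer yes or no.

Answer: yes

Derivation:
Drop 1: L rot0 at col 1 lands with bottom-row=0; cleared 0 line(s) (total 0); column heights now [0 1 1 2 0], max=2
Drop 2: T rot1 at col 3 lands with bottom-row=2; cleared 0 line(s) (total 0); column heights now [0 1 1 5 4], max=5
Drop 3: Z rot2 at col 0 lands with bottom-row=1; cleared 0 line(s) (total 0); column heights now [3 3 2 5 4], max=5
Test piece L rot2 at col 1 (width 3): heights before test = [3 3 2 5 4]; fits = True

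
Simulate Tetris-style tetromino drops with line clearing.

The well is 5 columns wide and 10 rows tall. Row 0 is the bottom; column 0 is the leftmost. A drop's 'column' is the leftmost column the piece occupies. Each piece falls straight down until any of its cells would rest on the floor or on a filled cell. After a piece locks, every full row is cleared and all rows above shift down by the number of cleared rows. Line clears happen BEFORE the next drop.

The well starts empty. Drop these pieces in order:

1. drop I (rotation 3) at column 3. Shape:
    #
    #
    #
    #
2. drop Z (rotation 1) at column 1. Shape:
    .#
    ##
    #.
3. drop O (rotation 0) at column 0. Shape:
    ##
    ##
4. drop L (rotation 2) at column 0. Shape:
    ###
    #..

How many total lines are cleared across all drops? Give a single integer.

Answer: 0

Derivation:
Drop 1: I rot3 at col 3 lands with bottom-row=0; cleared 0 line(s) (total 0); column heights now [0 0 0 4 0], max=4
Drop 2: Z rot1 at col 1 lands with bottom-row=0; cleared 0 line(s) (total 0); column heights now [0 2 3 4 0], max=4
Drop 3: O rot0 at col 0 lands with bottom-row=2; cleared 0 line(s) (total 0); column heights now [4 4 3 4 0], max=4
Drop 4: L rot2 at col 0 lands with bottom-row=4; cleared 0 line(s) (total 0); column heights now [6 6 6 4 0], max=6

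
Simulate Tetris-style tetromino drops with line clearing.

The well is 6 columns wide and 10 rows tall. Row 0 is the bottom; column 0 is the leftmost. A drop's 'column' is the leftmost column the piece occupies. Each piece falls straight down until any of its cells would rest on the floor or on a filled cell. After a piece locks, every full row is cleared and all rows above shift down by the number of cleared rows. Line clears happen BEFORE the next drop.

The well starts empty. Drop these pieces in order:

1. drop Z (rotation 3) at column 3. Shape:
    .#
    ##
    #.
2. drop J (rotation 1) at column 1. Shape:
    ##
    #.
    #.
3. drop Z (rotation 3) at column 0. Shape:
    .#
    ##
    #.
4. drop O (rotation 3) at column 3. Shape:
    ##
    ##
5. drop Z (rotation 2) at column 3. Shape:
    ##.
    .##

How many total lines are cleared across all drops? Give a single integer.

Drop 1: Z rot3 at col 3 lands with bottom-row=0; cleared 0 line(s) (total 0); column heights now [0 0 0 2 3 0], max=3
Drop 2: J rot1 at col 1 lands with bottom-row=0; cleared 0 line(s) (total 0); column heights now [0 3 3 2 3 0], max=3
Drop 3: Z rot3 at col 0 lands with bottom-row=2; cleared 0 line(s) (total 0); column heights now [4 5 3 2 3 0], max=5
Drop 4: O rot3 at col 3 lands with bottom-row=3; cleared 0 line(s) (total 0); column heights now [4 5 3 5 5 0], max=5
Drop 5: Z rot2 at col 3 lands with bottom-row=5; cleared 0 line(s) (total 0); column heights now [4 5 3 7 7 6], max=7

Answer: 0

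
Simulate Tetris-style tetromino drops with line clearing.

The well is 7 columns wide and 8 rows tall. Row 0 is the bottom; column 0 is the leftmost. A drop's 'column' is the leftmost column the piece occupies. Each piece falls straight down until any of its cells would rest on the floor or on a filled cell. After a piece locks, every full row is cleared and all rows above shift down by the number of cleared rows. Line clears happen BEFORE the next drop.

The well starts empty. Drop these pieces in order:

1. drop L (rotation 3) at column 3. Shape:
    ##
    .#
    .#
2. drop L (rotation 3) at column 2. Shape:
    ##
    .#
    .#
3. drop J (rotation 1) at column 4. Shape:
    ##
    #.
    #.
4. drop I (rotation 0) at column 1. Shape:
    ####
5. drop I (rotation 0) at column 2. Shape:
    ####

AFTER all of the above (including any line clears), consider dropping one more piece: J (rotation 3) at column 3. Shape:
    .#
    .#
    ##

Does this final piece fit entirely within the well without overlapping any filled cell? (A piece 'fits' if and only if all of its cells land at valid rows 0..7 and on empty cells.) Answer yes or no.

Answer: no

Derivation:
Drop 1: L rot3 at col 3 lands with bottom-row=0; cleared 0 line(s) (total 0); column heights now [0 0 0 3 3 0 0], max=3
Drop 2: L rot3 at col 2 lands with bottom-row=3; cleared 0 line(s) (total 0); column heights now [0 0 6 6 3 0 0], max=6
Drop 3: J rot1 at col 4 lands with bottom-row=3; cleared 0 line(s) (total 0); column heights now [0 0 6 6 6 6 0], max=6
Drop 4: I rot0 at col 1 lands with bottom-row=6; cleared 0 line(s) (total 0); column heights now [0 7 7 7 7 6 0], max=7
Drop 5: I rot0 at col 2 lands with bottom-row=7; cleared 0 line(s) (total 0); column heights now [0 7 8 8 8 8 0], max=8
Test piece J rot3 at col 3 (width 2): heights before test = [0 7 8 8 8 8 0]; fits = False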